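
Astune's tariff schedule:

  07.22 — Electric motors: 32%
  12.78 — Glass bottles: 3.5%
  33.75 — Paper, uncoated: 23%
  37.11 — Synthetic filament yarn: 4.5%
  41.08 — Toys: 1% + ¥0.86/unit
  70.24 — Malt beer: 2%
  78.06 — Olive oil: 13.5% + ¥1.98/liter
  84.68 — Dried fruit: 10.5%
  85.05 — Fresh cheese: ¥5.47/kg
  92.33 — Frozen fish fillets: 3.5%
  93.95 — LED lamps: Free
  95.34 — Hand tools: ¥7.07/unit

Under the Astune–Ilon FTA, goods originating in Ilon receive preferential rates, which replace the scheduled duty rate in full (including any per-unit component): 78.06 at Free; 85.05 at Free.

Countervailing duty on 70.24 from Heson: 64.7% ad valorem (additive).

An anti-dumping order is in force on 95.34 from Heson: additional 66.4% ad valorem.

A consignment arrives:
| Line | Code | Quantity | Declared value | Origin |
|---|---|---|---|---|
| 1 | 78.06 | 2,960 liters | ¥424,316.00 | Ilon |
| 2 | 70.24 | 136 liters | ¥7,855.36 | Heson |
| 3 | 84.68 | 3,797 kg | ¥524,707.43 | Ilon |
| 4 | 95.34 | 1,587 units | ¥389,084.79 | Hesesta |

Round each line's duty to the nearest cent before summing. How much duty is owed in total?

¥71,553.90

Line 1 (78.06, Ilon, 2,960 liters, ¥424,316.00):
Base rate for 78.06 is 13.5% + ¥1.98/liter.
Origin Ilon qualifies under the Astune–Ilon agreement and 78.06 is covered: preferential rate Free applies instead.
Duty = ¥424,316.00 × 0% = ¥0.00.
Line 2 (70.24, Heson, 136 liters, ¥7,855.36):
Base rate for 70.24 is 2%.
Additional duty on 70.24 from Heson: +64.7%. Applied ad valorem rate: 2% + 64.7% = 66.7%.
Duty = ¥7,855.36 × 66.7% = ¥5,239.53.
Line 3 (84.68, Ilon, 3,797 kg, ¥524,707.43):
Base rate for 84.68 is 10.5%.
Origin Ilon is the FTA partner but 84.68 is not on the preference list; base rate stands.
Duty = ¥524,707.43 × 10.5% = ¥55,094.28.
Line 4 (95.34, Hesesta, 1,587 units, ¥389,084.79):
Base rate for 95.34 is ¥7.07/unit.
The additional-duty order on 95.34 targets Heson, not Hesesta; it does not apply.
Duty = 1,587 × ¥7.07 = ¥11,220.09.
Total = ¥0.00 + ¥5,239.53 + ¥55,094.28 + ¥11,220.09 = ¥71,553.90.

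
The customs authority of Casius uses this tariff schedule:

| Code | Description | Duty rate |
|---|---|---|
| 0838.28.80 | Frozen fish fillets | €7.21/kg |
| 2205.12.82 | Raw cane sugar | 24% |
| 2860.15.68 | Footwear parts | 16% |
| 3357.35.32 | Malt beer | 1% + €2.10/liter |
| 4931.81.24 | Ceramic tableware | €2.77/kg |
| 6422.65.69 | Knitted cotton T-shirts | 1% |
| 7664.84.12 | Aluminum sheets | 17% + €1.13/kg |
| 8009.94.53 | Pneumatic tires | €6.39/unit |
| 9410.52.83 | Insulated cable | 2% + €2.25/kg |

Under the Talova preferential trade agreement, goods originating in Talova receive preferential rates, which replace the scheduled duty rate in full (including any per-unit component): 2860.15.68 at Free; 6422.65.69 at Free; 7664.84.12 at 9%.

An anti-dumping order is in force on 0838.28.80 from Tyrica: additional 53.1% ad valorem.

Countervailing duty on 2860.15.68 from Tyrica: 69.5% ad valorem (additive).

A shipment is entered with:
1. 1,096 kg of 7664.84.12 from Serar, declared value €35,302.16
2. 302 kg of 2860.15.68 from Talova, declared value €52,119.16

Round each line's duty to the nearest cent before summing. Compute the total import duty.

€7,239.85

Line 1 (7664.84.12, Serar, 1,096 kg, €35,302.16):
Base rate for 7664.84.12 is 17% + €1.13/kg.
7664.84.12 has an FTA preferential rate, but origin Serar is not Talova; base rate stands.
Duty = €35,302.16 × 17% + 1,096 × €1.13 = €7,239.85.
Line 2 (2860.15.68, Talova, 302 kg, €52,119.16):
Base rate for 2860.15.68 is 16%.
Origin Talova qualifies under the Casius–Talova agreement and 2860.15.68 is covered: preferential rate Free applies instead.
The additional-duty order on 2860.15.68 targets Tyrica, not Talova; it does not apply.
Duty = €52,119.16 × 0% = €0.00.
Total = €7,239.85 + €0.00 = €7,239.85.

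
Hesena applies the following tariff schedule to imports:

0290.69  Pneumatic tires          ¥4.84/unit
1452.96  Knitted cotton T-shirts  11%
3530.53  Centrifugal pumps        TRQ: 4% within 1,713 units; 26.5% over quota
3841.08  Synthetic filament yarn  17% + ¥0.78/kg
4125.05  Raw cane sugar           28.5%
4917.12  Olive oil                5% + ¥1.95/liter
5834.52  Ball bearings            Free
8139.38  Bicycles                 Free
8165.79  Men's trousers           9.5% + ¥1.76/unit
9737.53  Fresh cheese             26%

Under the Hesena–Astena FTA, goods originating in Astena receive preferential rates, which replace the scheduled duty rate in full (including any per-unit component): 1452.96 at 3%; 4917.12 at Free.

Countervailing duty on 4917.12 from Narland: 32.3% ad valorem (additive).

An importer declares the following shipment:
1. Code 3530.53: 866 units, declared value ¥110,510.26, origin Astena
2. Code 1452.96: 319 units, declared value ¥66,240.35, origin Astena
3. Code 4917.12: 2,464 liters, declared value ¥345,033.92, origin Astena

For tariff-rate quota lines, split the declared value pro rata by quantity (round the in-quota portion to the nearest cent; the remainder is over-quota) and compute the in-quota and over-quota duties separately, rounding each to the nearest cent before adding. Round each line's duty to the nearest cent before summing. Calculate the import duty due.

¥6,407.62

Line 1 (3530.53, Astena, 866 units, ¥110,510.26):
Code 3530.53 is under a tariff-rate quota (threshold 1,713 units). Quantity 866 units is within the quota, so the in-quota rate 4% applies to the full value.
Duty = ¥110,510.26 × 4% = ¥4,420.41.
Line 2 (1452.96, Astena, 319 units, ¥66,240.35):
Base rate for 1452.96 is 11%.
Origin Astena qualifies under the Hesena–Astena agreement and 1452.96 is covered: preferential rate 3% applies instead.
Duty = ¥66,240.35 × 3% = ¥1,987.21.
Line 3 (4917.12, Astena, 2,464 liters, ¥345,033.92):
Base rate for 4917.12 is 5% + ¥1.95/liter.
Origin Astena qualifies under the Hesena–Astena agreement and 4917.12 is covered: preferential rate Free applies instead.
The additional-duty order on 4917.12 targets Narland, not Astena; it does not apply.
Duty = ¥345,033.92 × 0% = ¥0.00.
Total = ¥4,420.41 + ¥1,987.21 + ¥0.00 = ¥6,407.62.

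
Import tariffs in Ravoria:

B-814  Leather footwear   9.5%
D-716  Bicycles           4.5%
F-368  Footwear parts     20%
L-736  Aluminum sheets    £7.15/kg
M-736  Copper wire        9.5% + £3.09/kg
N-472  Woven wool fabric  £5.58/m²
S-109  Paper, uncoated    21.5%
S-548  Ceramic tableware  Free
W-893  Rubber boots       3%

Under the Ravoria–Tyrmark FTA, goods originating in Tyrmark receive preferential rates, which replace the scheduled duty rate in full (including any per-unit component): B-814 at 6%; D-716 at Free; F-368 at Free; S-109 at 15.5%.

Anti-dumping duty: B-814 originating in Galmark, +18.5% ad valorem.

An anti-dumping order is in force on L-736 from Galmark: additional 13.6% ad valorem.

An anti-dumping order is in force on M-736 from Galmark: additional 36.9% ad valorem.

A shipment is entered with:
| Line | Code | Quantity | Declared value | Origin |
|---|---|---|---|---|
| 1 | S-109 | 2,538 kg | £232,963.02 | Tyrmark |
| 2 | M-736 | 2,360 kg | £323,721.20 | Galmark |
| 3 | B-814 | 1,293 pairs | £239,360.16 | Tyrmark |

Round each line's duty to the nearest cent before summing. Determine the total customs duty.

£207,969.92

Line 1 (S-109, Tyrmark, 2,538 kg, £232,963.02):
Base rate for S-109 is 21.5%.
Origin Tyrmark qualifies under the Ravoria–Tyrmark agreement and S-109 is covered: preferential rate 15.5% applies instead.
Duty = £232,963.02 × 15.5% = £36,109.27.
Line 2 (M-736, Galmark, 2,360 kg, £323,721.20):
Base rate for M-736 is 9.5% + £3.09/kg.
Additional duty on M-736 from Galmark: +36.9%. Applied ad valorem rate: 9.5% + 36.9% = 46.4%.
Duty = £323,721.20 × 46.4% + 2,360 × £3.09 = £157,499.04.
Line 3 (B-814, Tyrmark, 1,293 pairs, £239,360.16):
Base rate for B-814 is 9.5%.
Origin Tyrmark qualifies under the Ravoria–Tyrmark agreement and B-814 is covered: preferential rate 6% applies instead.
The additional-duty order on B-814 targets Galmark, not Tyrmark; it does not apply.
Duty = £239,360.16 × 6% = £14,361.61.
Total = £36,109.27 + £157,499.04 + £14,361.61 = £207,969.92.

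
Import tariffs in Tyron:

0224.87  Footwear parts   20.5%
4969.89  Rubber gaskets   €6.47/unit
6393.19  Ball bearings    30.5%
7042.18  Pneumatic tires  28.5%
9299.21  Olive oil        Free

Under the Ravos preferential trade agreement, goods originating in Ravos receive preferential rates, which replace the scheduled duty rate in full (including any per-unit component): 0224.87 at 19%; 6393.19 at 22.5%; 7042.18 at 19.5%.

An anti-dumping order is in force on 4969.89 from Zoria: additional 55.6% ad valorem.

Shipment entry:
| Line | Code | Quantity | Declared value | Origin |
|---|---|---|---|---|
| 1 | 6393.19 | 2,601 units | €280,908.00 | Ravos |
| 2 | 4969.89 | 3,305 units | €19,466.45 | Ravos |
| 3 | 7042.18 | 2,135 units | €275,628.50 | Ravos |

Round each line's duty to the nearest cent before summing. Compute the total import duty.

Line 1 (6393.19, Ravos, 2,601 units, €280,908.00):
Base rate for 6393.19 is 30.5%.
Origin Ravos qualifies under the Tyron–Ravos agreement and 6393.19 is covered: preferential rate 22.5% applies instead.
Duty = €280,908.00 × 22.5% = €63,204.30.
Line 2 (4969.89, Ravos, 3,305 units, €19,466.45):
Base rate for 4969.89 is €6.47/unit.
Origin Ravos is the FTA partner but 4969.89 is not on the preference list; base rate stands.
The additional-duty order on 4969.89 targets Zoria, not Ravos; it does not apply.
Duty = 3,305 × €6.47 = €21,383.35.
Line 3 (7042.18, Ravos, 2,135 units, €275,628.50):
Base rate for 7042.18 is 28.5%.
Origin Ravos qualifies under the Tyron–Ravos agreement and 7042.18 is covered: preferential rate 19.5% applies instead.
Duty = €275,628.50 × 19.5% = €53,747.56.
Total = €63,204.30 + €21,383.35 + €53,747.56 = €138,335.21.

€138,335.21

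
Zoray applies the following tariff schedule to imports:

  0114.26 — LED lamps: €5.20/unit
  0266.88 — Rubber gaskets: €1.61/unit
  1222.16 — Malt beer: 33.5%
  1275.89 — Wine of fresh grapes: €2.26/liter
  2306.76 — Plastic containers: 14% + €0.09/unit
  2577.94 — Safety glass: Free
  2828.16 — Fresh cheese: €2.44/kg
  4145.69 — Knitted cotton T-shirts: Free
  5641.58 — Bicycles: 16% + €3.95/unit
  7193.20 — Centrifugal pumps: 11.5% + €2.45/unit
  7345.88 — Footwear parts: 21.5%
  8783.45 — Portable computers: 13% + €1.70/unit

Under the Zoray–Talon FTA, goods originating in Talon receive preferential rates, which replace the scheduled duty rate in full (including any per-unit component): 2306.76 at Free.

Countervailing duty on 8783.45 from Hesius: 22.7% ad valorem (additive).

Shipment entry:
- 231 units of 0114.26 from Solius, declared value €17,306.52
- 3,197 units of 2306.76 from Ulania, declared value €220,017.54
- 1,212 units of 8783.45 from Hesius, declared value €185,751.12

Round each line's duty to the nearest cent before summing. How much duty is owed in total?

Line 1 (0114.26, Solius, 231 units, €17,306.52):
Base rate for 0114.26 is €5.20/unit.
Duty = 231 × €5.20 = €1,201.20.
Line 2 (2306.76, Ulania, 3,197 units, €220,017.54):
Base rate for 2306.76 is 14% + €0.09/unit.
2306.76 has an FTA preferential rate, but origin Ulania is not Talon; base rate stands.
Duty = €220,017.54 × 14% + 3,197 × €0.09 = €31,090.19.
Line 3 (8783.45, Hesius, 1,212 units, €185,751.12):
Base rate for 8783.45 is 13% + €1.70/unit.
Additional duty on 8783.45 from Hesius: +22.7%. Applied ad valorem rate: 13% + 22.7% = 35.7%.
Duty = €185,751.12 × 35.7% + 1,212 × €1.70 = €68,373.55.
Total = €1,201.20 + €31,090.19 + €68,373.55 = €100,664.94.

€100,664.94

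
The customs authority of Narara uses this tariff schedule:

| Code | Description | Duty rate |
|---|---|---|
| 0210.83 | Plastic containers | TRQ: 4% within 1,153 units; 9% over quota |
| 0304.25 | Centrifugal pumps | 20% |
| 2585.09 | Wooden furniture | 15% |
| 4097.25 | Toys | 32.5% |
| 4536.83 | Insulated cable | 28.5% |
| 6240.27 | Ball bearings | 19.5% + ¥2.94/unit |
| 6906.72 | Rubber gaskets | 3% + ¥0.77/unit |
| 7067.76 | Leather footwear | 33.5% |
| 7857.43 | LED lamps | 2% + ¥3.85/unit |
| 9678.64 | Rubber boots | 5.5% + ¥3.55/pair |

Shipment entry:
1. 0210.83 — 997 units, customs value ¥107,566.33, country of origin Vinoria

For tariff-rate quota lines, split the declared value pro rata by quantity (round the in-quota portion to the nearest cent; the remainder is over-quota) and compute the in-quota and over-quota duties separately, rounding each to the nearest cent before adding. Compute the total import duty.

¥4,302.65

Line 1 (0210.83, Vinoria, 997 units, ¥107,566.33):
Code 0210.83 is under a tariff-rate quota (threshold 1,153 units). Quantity 997 units is within the quota, so the in-quota rate 4% applies to the full value.
Duty = ¥107,566.33 × 4% = ¥4,302.65.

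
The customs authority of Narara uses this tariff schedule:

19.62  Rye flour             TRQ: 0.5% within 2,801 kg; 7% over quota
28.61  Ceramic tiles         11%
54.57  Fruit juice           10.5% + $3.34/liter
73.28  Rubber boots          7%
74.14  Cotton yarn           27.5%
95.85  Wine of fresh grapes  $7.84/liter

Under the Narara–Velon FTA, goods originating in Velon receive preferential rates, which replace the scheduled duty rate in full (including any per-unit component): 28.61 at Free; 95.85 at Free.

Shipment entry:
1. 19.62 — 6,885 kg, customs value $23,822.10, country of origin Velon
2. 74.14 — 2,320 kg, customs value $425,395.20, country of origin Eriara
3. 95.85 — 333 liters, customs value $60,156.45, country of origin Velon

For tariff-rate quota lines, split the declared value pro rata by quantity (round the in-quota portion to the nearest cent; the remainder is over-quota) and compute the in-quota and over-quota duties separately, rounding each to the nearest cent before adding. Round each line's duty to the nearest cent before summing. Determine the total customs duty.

$118,021.28

Line 1 (19.62, Velon, 6,885 kg, $23,822.10):
Code 19.62 is under a tariff-rate quota (threshold 2,801 kg). In-quota: 2,801 kg at 0.5%; over-quota: 4,084 kg at 7%.
Pro-rata value split: in-quota = $23,822.10 × 2,801/6,885 = $9,691.46; over-quota = $23,822.10 − $9,691.46 = $14,130.64.
In-quota duty = $9,691.46 × 0.5% = $48.46. Over-quota duty = $14,130.64 × 7% = $989.14.
Line duty = $48.46 + $989.14 = $1,037.60.
Line 2 (74.14, Eriara, 2,320 kg, $425,395.20):
Base rate for 74.14 is 27.5%.
Duty = $425,395.20 × 27.5% = $116,983.68.
Line 3 (95.85, Velon, 333 liters, $60,156.45):
Base rate for 95.85 is $7.84/liter.
Origin Velon qualifies under the Narara–Velon agreement and 95.85 is covered: preferential rate Free applies instead.
Duty = $60,156.45 × 0% = $0.00.
Total = $1,037.60 + $116,983.68 + $0.00 = $118,021.28.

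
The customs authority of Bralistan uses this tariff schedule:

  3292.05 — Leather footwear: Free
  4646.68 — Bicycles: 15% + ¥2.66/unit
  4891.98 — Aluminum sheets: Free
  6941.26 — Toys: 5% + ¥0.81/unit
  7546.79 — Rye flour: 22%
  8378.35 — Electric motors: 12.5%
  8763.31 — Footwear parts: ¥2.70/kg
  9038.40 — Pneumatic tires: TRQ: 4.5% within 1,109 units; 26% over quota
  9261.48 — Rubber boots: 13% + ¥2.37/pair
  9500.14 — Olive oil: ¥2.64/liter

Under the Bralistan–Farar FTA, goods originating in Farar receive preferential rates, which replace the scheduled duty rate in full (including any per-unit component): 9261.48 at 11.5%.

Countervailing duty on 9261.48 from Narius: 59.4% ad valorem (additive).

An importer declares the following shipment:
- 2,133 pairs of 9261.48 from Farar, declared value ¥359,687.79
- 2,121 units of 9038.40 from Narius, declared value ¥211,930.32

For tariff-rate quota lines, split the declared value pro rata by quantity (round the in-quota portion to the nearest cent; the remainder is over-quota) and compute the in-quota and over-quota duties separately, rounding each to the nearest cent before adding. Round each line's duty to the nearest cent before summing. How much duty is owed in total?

Line 1 (9261.48, Farar, 2,133 pairs, ¥359,687.79):
Base rate for 9261.48 is 13% + ¥2.37/pair.
Origin Farar qualifies under the Bralistan–Farar agreement and 9261.48 is covered: preferential rate 11.5% applies instead.
The additional-duty order on 9261.48 targets Narius, not Farar; it does not apply.
Duty = ¥359,687.79 × 11.5% = ¥41,364.10.
Line 2 (9038.40, Narius, 2,121 units, ¥211,930.32):
Code 9038.40 is under a tariff-rate quota (threshold 1,109 units). In-quota: 1,109 units at 4.5%; over-quota: 1,012 units at 26%.
Pro-rata value split: in-quota = ¥211,930.32 × 1,109/2,121 = ¥110,811.28; over-quota = ¥211,930.32 − ¥110,811.28 = ¥101,119.04.
In-quota duty = ¥110,811.28 × 4.5% = ¥4,986.51. Over-quota duty = ¥101,119.04 × 26% = ¥26,290.95.
Line duty = ¥4,986.51 + ¥26,290.95 = ¥31,277.46.
Total = ¥41,364.10 + ¥31,277.46 = ¥72,641.56.

¥72,641.56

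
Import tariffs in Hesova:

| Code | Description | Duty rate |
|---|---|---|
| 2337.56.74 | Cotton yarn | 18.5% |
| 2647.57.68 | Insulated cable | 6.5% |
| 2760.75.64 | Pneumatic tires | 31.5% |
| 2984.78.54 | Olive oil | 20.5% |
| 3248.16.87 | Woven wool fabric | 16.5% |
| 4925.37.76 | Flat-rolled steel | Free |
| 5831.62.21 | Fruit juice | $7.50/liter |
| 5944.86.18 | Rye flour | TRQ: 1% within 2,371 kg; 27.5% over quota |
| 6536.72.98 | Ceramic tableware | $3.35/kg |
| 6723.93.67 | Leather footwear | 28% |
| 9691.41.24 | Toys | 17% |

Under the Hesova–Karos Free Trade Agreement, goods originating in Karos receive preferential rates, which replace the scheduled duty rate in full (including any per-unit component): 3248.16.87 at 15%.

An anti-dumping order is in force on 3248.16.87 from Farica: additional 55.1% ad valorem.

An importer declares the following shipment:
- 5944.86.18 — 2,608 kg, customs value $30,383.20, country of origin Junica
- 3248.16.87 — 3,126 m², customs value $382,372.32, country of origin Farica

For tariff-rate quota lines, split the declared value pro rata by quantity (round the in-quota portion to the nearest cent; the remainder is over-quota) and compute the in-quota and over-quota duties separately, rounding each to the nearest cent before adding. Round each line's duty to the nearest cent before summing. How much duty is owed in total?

$274,814.09

Line 1 (5944.86.18, Junica, 2,608 kg, $30,383.20):
Code 5944.86.18 is under a tariff-rate quota (threshold 2,371 kg). In-quota: 2,371 kg at 1%; over-quota: 237 kg at 27.5%.
Pro-rata value split: in-quota = $30,383.20 × 2,371/2,608 = $27,622.15; over-quota = $30,383.20 − $27,622.15 = $2,761.05.
In-quota duty = $27,622.15 × 1% = $276.22. Over-quota duty = $2,761.05 × 27.5% = $759.29.
Line duty = $276.22 + $759.29 = $1,035.51.
Line 2 (3248.16.87, Farica, 3,126 m², $382,372.32):
Base rate for 3248.16.87 is 16.5%.
3248.16.87 has an FTA preferential rate, but origin Farica is not Karos; base rate stands.
Additional duty on 3248.16.87 from Farica: +55.1%. Applied ad valorem rate: 16.5% + 55.1% = 71.6%.
Duty = $382,372.32 × 71.6% = $273,778.58.
Total = $1,035.51 + $273,778.58 = $274,814.09.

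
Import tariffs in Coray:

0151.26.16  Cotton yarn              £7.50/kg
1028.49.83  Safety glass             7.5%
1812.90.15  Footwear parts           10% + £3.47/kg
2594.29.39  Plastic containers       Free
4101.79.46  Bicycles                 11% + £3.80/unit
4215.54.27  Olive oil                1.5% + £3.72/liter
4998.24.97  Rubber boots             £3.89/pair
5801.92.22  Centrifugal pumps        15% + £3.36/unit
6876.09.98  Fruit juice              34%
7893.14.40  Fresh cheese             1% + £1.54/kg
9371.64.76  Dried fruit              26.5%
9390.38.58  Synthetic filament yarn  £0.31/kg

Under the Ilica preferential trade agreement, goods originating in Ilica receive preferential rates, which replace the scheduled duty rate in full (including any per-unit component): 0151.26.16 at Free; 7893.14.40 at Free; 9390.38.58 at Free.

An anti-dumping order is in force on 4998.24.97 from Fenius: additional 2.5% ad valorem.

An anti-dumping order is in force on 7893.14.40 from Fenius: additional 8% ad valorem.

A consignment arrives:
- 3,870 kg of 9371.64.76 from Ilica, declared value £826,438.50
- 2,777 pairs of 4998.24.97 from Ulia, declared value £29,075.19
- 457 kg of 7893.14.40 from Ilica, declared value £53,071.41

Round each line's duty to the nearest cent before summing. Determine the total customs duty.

Line 1 (9371.64.76, Ilica, 3,870 kg, £826,438.50):
Base rate for 9371.64.76 is 26.5%.
Origin Ilica is the FTA partner but 9371.64.76 is not on the preference list; base rate stands.
Duty = £826,438.50 × 26.5% = £219,006.20.
Line 2 (4998.24.97, Ulia, 2,777 pairs, £29,075.19):
Base rate for 4998.24.97 is £3.89/pair.
The additional-duty order on 4998.24.97 targets Fenius, not Ulia; it does not apply.
Duty = 2,777 × £3.89 = £10,802.53.
Line 3 (7893.14.40, Ilica, 457 kg, £53,071.41):
Base rate for 7893.14.40 is 1% + £1.54/kg.
Origin Ilica qualifies under the Coray–Ilica agreement and 7893.14.40 is covered: preferential rate Free applies instead.
The additional-duty order on 7893.14.40 targets Fenius, not Ilica; it does not apply.
Duty = £53,071.41 × 0% = £0.00.
Total = £219,006.20 + £10,802.53 + £0.00 = £229,808.73.

£229,808.73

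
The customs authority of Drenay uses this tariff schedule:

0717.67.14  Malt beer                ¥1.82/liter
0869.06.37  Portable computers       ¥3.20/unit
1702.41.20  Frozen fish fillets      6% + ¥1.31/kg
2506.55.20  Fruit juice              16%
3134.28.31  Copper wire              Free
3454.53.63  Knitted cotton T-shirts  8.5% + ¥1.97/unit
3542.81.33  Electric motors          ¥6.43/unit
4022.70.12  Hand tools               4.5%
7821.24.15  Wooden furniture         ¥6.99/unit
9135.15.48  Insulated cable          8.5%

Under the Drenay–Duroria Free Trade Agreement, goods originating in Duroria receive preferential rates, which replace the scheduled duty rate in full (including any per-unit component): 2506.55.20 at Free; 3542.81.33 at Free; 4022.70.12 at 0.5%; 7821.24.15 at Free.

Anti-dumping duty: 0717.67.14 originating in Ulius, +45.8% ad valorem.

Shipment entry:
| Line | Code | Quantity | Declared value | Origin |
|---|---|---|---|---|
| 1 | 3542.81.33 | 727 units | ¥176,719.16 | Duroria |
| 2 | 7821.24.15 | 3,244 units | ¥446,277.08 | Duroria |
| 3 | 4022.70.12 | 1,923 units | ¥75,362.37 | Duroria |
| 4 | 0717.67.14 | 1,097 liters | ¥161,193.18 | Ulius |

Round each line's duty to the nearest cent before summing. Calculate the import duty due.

Line 1 (3542.81.33, Duroria, 727 units, ¥176,719.16):
Base rate for 3542.81.33 is ¥6.43/unit.
Origin Duroria qualifies under the Drenay–Duroria agreement and 3542.81.33 is covered: preferential rate Free applies instead.
Duty = ¥176,719.16 × 0% = ¥0.00.
Line 2 (7821.24.15, Duroria, 3,244 units, ¥446,277.08):
Base rate for 7821.24.15 is ¥6.99/unit.
Origin Duroria qualifies under the Drenay–Duroria agreement and 7821.24.15 is covered: preferential rate Free applies instead.
Duty = ¥446,277.08 × 0% = ¥0.00.
Line 3 (4022.70.12, Duroria, 1,923 units, ¥75,362.37):
Base rate for 4022.70.12 is 4.5%.
Origin Duroria qualifies under the Drenay–Duroria agreement and 4022.70.12 is covered: preferential rate 0.5% applies instead.
Duty = ¥75,362.37 × 0.5% = ¥376.81.
Line 4 (0717.67.14, Ulius, 1,097 liters, ¥161,193.18):
Base rate for 0717.67.14 is ¥1.82/liter.
Additional duty on 0717.67.14 from Ulius: +45.8% ad valorem. Applied ad valorem rate = 45.8%.
Duty = ¥161,193.18 × 45.8% + 1,097 × ¥1.82 = ¥75,823.02.
Total = ¥0.00 + ¥0.00 + ¥376.81 + ¥75,823.02 = ¥76,199.83.

¥76,199.83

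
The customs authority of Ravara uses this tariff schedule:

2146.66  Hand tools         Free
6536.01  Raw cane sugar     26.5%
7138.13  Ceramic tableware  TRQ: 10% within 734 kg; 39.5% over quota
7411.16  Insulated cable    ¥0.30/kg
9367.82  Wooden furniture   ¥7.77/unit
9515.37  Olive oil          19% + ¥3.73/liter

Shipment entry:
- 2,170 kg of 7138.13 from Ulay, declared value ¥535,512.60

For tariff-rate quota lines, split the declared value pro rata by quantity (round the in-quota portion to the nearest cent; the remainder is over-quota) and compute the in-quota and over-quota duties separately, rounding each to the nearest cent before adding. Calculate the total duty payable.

Line 1 (7138.13, Ulay, 2,170 kg, ¥535,512.60):
Code 7138.13 is under a tariff-rate quota (threshold 734 kg). In-quota: 734 kg at 10%; over-quota: 1,436 kg at 39.5%.
Pro-rata value split: in-quota = ¥535,512.60 × 734/2,170 = ¥181,136.52; over-quota = ¥535,512.60 − ¥181,136.52 = ¥354,376.08.
In-quota duty = ¥181,136.52 × 10% = ¥18,113.65. Over-quota duty = ¥354,376.08 × 39.5% = ¥139,978.55.
Line duty = ¥18,113.65 + ¥139,978.55 = ¥158,092.20.

¥158,092.20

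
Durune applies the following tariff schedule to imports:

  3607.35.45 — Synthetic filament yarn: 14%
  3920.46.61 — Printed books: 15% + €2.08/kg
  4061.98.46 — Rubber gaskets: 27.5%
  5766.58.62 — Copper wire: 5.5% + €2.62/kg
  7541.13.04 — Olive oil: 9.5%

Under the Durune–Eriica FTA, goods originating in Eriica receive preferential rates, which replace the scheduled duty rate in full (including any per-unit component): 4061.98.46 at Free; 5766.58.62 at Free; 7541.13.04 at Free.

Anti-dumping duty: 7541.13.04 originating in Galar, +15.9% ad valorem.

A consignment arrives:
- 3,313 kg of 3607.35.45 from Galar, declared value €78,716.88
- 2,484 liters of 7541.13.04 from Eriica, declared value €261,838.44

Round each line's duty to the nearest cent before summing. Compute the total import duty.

Line 1 (3607.35.45, Galar, 3,313 kg, €78,716.88):
Base rate for 3607.35.45 is 14%.
Duty = €78,716.88 × 14% = €11,020.36.
Line 2 (7541.13.04, Eriica, 2,484 liters, €261,838.44):
Base rate for 7541.13.04 is 9.5%.
Origin Eriica qualifies under the Durune–Eriica agreement and 7541.13.04 is covered: preferential rate Free applies instead.
The additional-duty order on 7541.13.04 targets Galar, not Eriica; it does not apply.
Duty = €261,838.44 × 0% = €0.00.
Total = €11,020.36 + €0.00 = €11,020.36.

€11,020.36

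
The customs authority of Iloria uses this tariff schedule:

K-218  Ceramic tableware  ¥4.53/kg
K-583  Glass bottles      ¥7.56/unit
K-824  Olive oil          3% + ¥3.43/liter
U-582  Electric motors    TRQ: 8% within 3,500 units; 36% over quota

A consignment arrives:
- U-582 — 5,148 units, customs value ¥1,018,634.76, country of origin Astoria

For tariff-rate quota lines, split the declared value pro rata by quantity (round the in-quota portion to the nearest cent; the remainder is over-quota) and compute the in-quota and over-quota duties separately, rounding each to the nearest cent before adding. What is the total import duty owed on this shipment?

¥172,795.91

Line 1 (U-582, Astoria, 5,148 units, ¥1,018,634.76):
Code U-582 is under a tariff-rate quota (threshold 3,500 units). In-quota: 3,500 units at 8%; over-quota: 1,648 units at 36%.
Pro-rata value split: in-quota = ¥1,018,634.76 × 3,500/5,148 = ¥692,545.00; over-quota = ¥1,018,634.76 − ¥692,545.00 = ¥326,089.76.
In-quota duty = ¥692,545.00 × 8% = ¥55,403.60. Over-quota duty = ¥326,089.76 × 36% = ¥117,392.31.
Line duty = ¥55,403.60 + ¥117,392.31 = ¥172,795.91.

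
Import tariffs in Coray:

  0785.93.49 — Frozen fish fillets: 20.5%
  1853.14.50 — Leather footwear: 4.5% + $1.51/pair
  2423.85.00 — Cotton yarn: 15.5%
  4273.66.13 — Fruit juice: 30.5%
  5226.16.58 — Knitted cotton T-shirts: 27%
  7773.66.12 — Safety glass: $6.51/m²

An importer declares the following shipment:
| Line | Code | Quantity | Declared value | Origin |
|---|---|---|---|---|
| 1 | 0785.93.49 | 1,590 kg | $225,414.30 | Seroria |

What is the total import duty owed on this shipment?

$46,209.93

Line 1 (0785.93.49, Seroria, 1,590 kg, $225,414.30):
Base rate for 0785.93.49 is 20.5%.
Duty = $225,414.30 × 20.5% = $46,209.93.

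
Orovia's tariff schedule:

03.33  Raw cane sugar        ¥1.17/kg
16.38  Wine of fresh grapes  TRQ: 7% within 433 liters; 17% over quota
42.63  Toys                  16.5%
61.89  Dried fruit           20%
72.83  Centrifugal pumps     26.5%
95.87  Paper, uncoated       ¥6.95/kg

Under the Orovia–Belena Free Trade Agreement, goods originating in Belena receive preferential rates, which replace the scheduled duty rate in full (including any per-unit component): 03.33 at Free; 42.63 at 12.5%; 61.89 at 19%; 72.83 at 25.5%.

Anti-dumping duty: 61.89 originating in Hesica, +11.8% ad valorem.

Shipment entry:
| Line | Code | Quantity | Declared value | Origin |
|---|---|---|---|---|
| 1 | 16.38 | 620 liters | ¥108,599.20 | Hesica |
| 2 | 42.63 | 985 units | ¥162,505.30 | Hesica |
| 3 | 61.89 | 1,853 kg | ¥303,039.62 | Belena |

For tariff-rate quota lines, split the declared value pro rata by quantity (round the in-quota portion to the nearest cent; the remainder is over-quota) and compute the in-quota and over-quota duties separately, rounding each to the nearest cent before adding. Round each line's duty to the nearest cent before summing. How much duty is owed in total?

Line 1 (16.38, Hesica, 620 liters, ¥108,599.20):
Code 16.38 is under a tariff-rate quota (threshold 433 liters). In-quota: 433 liters at 7%; over-quota: 187 liters at 17%.
Pro-rata value split: in-quota = ¥108,599.20 × 433/620 = ¥75,844.28; over-quota = ¥108,599.20 − ¥75,844.28 = ¥32,754.92.
In-quota duty = ¥75,844.28 × 7% = ¥5,309.10. Over-quota duty = ¥32,754.92 × 17% = ¥5,568.34.
Line duty = ¥5,309.10 + ¥5,568.34 = ¥10,877.44.
Line 2 (42.63, Hesica, 985 units, ¥162,505.30):
Base rate for 42.63 is 16.5%.
42.63 has an FTA preferential rate, but origin Hesica is not Belena; base rate stands.
Duty = ¥162,505.30 × 16.5% = ¥26,813.37.
Line 3 (61.89, Belena, 1,853 kg, ¥303,039.62):
Base rate for 61.89 is 20%.
Origin Belena qualifies under the Orovia–Belena agreement and 61.89 is covered: preferential rate 19% applies instead.
The additional-duty order on 61.89 targets Hesica, not Belena; it does not apply.
Duty = ¥303,039.62 × 19% = ¥57,577.53.
Total = ¥10,877.44 + ¥26,813.37 + ¥57,577.53 = ¥95,268.34.

¥95,268.34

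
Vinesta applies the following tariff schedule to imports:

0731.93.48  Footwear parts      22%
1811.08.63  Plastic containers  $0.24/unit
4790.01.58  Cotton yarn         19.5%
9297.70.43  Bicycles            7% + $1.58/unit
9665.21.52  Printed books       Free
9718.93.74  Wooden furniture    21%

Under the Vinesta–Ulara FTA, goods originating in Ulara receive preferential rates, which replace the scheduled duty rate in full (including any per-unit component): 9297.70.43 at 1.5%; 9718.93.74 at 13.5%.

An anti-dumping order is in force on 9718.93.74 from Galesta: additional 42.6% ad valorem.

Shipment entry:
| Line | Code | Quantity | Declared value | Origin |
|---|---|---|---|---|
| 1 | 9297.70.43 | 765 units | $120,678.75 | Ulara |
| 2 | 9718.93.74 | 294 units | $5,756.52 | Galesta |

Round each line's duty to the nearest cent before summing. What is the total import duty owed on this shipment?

Line 1 (9297.70.43, Ulara, 765 units, $120,678.75):
Base rate for 9297.70.43 is 7% + $1.58/unit.
Origin Ulara qualifies under the Vinesta–Ulara agreement and 9297.70.43 is covered: preferential rate 1.5% applies instead.
Duty = $120,678.75 × 1.5% = $1,810.18.
Line 2 (9718.93.74, Galesta, 294 units, $5,756.52):
Base rate for 9718.93.74 is 21%.
9718.93.74 has an FTA preferential rate, but origin Galesta is not Ulara; base rate stands.
Additional duty on 9718.93.74 from Galesta: +42.6%. Applied ad valorem rate: 21% + 42.6% = 63.6%.
Duty = $5,756.52 × 63.6% = $3,661.15.
Total = $1,810.18 + $3,661.15 = $5,471.33.

$5,471.33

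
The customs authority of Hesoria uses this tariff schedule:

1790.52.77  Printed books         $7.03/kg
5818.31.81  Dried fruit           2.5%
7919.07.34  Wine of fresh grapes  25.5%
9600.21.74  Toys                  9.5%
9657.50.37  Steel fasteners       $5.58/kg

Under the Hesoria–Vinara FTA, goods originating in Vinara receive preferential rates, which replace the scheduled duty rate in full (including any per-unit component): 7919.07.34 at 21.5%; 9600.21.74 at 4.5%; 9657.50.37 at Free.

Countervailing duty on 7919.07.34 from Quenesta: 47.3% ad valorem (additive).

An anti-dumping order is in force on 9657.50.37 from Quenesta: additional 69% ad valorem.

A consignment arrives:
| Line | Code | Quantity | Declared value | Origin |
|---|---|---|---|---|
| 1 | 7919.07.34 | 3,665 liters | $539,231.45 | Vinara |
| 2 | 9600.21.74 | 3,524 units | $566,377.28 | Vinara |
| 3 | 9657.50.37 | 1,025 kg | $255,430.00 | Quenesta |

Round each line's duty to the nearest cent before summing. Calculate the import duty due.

$323,387.94

Line 1 (7919.07.34, Vinara, 3,665 liters, $539,231.45):
Base rate for 7919.07.34 is 25.5%.
Origin Vinara qualifies under the Hesoria–Vinara agreement and 7919.07.34 is covered: preferential rate 21.5% applies instead.
The additional-duty order on 7919.07.34 targets Quenesta, not Vinara; it does not apply.
Duty = $539,231.45 × 21.5% = $115,934.76.
Line 2 (9600.21.74, Vinara, 3,524 units, $566,377.28):
Base rate for 9600.21.74 is 9.5%.
Origin Vinara qualifies under the Hesoria–Vinara agreement and 9600.21.74 is covered: preferential rate 4.5% applies instead.
Duty = $566,377.28 × 4.5% = $25,486.98.
Line 3 (9657.50.37, Quenesta, 1,025 kg, $255,430.00):
Base rate for 9657.50.37 is $5.58/kg.
9657.50.37 has an FTA preferential rate, but origin Quenesta is not Vinara; base rate stands.
Additional duty on 9657.50.37 from Quenesta: +69% ad valorem. Applied ad valorem rate = 69%.
Duty = $255,430.00 × 69% + 1,025 × $5.58 = $181,966.20.
Total = $115,934.76 + $25,486.98 + $181,966.20 = $323,387.94.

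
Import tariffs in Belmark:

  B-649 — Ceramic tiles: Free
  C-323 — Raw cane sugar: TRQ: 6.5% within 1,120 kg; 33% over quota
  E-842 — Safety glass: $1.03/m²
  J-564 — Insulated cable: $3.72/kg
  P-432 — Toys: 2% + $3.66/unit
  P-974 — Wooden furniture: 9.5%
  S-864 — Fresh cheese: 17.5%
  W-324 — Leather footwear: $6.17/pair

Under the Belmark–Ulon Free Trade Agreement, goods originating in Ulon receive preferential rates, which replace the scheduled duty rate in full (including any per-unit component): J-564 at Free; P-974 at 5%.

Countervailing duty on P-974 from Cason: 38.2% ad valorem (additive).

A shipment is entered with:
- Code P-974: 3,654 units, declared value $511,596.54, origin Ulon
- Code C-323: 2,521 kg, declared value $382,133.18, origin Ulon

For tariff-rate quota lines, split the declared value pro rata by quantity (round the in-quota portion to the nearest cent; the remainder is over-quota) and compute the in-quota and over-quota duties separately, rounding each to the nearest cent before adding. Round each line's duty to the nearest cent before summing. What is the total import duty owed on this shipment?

Line 1 (P-974, Ulon, 3,654 units, $511,596.54):
Base rate for P-974 is 9.5%.
Origin Ulon qualifies under the Belmark–Ulon agreement and P-974 is covered: preferential rate 5% applies instead.
The additional-duty order on P-974 targets Cason, not Ulon; it does not apply.
Duty = $511,596.54 × 5% = $25,579.83.
Line 2 (C-323, Ulon, 2,521 kg, $382,133.18):
Code C-323 is under a tariff-rate quota (threshold 1,120 kg). In-quota: 1,120 kg at 6.5%; over-quota: 1,401 kg at 33%.
Pro-rata value split: in-quota = $382,133.18 × 1,120/2,521 = $169,769.60; over-quota = $382,133.18 − $169,769.60 = $212,363.58.
In-quota duty = $169,769.60 × 6.5% = $11,035.02. Over-quota duty = $212,363.58 × 33% = $70,079.98.
Line duty = $11,035.02 + $70,079.98 = $81,115.00.
Total = $25,579.83 + $81,115.00 = $106,694.83.

$106,694.83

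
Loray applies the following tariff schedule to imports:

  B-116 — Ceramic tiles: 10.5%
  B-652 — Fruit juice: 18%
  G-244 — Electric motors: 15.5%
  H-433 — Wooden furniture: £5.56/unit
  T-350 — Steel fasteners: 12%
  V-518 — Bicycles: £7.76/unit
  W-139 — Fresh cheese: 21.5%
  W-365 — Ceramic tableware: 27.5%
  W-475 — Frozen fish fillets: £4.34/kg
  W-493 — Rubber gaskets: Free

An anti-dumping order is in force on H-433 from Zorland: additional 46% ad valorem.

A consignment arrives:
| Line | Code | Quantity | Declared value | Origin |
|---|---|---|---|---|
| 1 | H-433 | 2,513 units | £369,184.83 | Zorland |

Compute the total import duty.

£183,797.30

Line 1 (H-433, Zorland, 2,513 units, £369,184.83):
Base rate for H-433 is £5.56/unit.
Additional duty on H-433 from Zorland: +46% ad valorem. Applied ad valorem rate = 46%.
Duty = £369,184.83 × 46% + 2,513 × £5.56 = £183,797.30.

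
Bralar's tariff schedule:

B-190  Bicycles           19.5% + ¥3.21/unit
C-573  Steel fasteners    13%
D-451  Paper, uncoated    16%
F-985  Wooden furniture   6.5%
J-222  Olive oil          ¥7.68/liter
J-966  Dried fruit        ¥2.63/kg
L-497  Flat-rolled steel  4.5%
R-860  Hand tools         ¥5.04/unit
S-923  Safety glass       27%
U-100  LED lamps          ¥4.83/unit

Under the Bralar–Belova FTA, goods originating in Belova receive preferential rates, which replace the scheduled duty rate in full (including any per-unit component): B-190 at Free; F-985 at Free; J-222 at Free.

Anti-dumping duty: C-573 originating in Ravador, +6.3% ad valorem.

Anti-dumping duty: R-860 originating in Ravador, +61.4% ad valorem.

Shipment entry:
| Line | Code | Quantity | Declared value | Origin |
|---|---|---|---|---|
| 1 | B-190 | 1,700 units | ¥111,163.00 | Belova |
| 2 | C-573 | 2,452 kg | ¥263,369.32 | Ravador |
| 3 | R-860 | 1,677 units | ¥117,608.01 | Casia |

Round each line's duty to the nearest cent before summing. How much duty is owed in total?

Line 1 (B-190, Belova, 1,700 units, ¥111,163.00):
Base rate for B-190 is 19.5% + ¥3.21/unit.
Origin Belova qualifies under the Bralar–Belova agreement and B-190 is covered: preferential rate Free applies instead.
Duty = ¥111,163.00 × 0% = ¥0.00.
Line 2 (C-573, Ravador, 2,452 kg, ¥263,369.32):
Base rate for C-573 is 13%.
Additional duty on C-573 from Ravador: +6.3%. Applied ad valorem rate: 13% + 6.3% = 19.3%.
Duty = ¥263,369.32 × 19.3% = ¥50,830.28.
Line 3 (R-860, Casia, 1,677 units, ¥117,608.01):
Base rate for R-860 is ¥5.04/unit.
The additional-duty order on R-860 targets Ravador, not Casia; it does not apply.
Duty = 1,677 × ¥5.04 = ¥8,452.08.
Total = ¥0.00 + ¥50,830.28 + ¥8,452.08 = ¥59,282.36.

¥59,282.36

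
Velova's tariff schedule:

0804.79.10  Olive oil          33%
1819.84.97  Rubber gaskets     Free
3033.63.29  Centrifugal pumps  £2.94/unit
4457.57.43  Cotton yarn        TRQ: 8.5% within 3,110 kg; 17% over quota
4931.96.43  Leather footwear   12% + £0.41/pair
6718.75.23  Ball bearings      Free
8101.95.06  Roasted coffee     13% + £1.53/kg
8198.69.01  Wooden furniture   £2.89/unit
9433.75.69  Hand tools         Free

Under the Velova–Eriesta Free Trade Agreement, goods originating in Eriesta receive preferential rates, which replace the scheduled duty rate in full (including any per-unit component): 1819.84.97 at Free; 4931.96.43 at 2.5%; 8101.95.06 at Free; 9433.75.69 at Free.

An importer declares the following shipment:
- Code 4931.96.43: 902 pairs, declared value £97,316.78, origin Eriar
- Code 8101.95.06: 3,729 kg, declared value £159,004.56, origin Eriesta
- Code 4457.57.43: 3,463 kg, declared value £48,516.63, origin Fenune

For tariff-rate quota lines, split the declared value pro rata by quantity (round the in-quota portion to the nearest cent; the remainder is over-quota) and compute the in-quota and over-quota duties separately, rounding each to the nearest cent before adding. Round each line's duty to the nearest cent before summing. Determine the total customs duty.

£16,592.11

Line 1 (4931.96.43, Eriar, 902 pairs, £97,316.78):
Base rate for 4931.96.43 is 12% + £0.41/pair.
4931.96.43 has an FTA preferential rate, but origin Eriar is not Eriesta; base rate stands.
Duty = £97,316.78 × 12% + 902 × £0.41 = £12,047.83.
Line 2 (8101.95.06, Eriesta, 3,729 kg, £159,004.56):
Base rate for 8101.95.06 is 13% + £1.53/kg.
Origin Eriesta qualifies under the Velova–Eriesta agreement and 8101.95.06 is covered: preferential rate Free applies instead.
Duty = £159,004.56 × 0% = £0.00.
Line 3 (4457.57.43, Fenune, 3,463 kg, £48,516.63):
Code 4457.57.43 is under a tariff-rate quota (threshold 3,110 kg). In-quota: 3,110 kg at 8.5%; over-quota: 353 kg at 17%.
Pro-rata value split: in-quota = £48,516.63 × 3,110/3,463 = £43,571.10; over-quota = £48,516.63 − £43,571.10 = £4,945.53.
In-quota duty = £43,571.10 × 8.5% = £3,703.54. Over-quota duty = £4,945.53 × 17% = £840.74.
Line duty = £3,703.54 + £840.74 = £4,544.28.
Total = £12,047.83 + £0.00 + £4,544.28 = £16,592.11.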